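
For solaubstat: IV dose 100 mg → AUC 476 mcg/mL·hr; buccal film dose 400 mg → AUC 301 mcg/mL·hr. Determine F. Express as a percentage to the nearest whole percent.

F = 16%

F = (AUC_ev / D_ev) / (AUC_iv / D_iv)
  = (301/400) / (476/100)
  = 0.7525 / 4.76 = 0.1581
  = 15.81%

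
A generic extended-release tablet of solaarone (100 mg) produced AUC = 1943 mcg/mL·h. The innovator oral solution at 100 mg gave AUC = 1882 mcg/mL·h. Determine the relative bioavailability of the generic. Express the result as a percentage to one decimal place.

F_rel = (AUC_test/D_test) / (AUC_ref/D_ref)
      = (1943/100) / (1882/100)
      = 19.43 / 18.82 = 1.0324 = 103.24%

F_rel = 103.2%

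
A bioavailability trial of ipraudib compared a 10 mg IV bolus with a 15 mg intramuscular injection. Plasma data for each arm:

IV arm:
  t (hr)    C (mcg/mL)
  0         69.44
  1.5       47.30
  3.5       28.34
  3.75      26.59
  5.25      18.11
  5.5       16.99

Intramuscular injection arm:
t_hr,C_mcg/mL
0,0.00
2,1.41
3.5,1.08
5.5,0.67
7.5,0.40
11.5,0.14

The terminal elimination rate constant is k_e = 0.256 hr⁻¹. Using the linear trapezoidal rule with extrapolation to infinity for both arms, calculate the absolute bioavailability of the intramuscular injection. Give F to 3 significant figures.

F = 0.0188

Trapezoidal AUC_0→5.5 (IV):
  [0→1.5]: (69.44+47.30)/2 × 1.5 = 87.555
  [1.5→3.5]: (47.30+28.34)/2 × 2 = 75.64
  [3.5→3.75]: (28.34+26.59)/2 × 0.25 = 6.86625
  [3.75→5.25]: (26.59+18.11)/2 × 1.5 = 33.525
  [5.25→5.5]: (18.11+16.99)/2 × 0.25 = 4.3875
  Sum = 207.97375 mcg/mL·hr
IV tail: 16.99/0.256 = 66.367; AUC_iv,0→∞ = 207.97375 + 66.367 = 274.34075 mcg/mL·hr
Trapezoidal AUC_0→11.5 (intramuscular injection):
  [0→2]: (0.00+1.41)/2 × 2 = 1.41
  [2→3.5]: (1.41+1.08)/2 × 1.5 = 1.8675
  [3.5→5.5]: (1.08+0.67)/2 × 2 = 1.75
  [5.5→7.5]: (0.67+0.40)/2 × 2 = 1.07
  [7.5→11.5]: (0.40+0.14)/2 × 4 = 1.08
  Sum = 7.1775 mcg/mL·hr
intramuscular injection tail: 0.14/0.256 = 0.547; AUC_ev,0→∞ = 7.1775 + 0.547 = 7.7245 mcg/mL·hr
F = (AUC_ev/D_ev)/(AUC_iv/D_iv) = (7.7245/15)/(274.34075/10) = 0.514967/27.434075 = 0.0188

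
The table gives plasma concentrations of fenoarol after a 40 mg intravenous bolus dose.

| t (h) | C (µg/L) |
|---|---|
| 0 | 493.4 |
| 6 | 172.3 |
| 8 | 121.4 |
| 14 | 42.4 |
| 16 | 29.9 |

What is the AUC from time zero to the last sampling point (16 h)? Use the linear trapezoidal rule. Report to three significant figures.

Trapezoidal AUC_0→16:
  [0→6]: (493.4+172.3)/2 × 6 = 1997.1
  [6→8]: (172.3+121.4)/2 × 2 = 293.7
  [8→14]: (121.4+42.4)/2 × 6 = 491.4
  [14→16]: (42.4+29.9)/2 × 2 = 72.3
  Sum = 2854.5 µg/L·h

AUC = 2850 µg/L·h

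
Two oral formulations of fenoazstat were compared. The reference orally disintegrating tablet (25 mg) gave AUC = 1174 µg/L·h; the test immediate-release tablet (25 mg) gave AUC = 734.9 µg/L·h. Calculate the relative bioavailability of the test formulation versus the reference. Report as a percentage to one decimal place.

F_rel = (AUC_test/D_test) / (AUC_ref/D_ref)
      = (734.9/25) / (1174/25)
      = 29.396 / 46.96 = 0.6260 = 62.60%

F_rel = 62.6%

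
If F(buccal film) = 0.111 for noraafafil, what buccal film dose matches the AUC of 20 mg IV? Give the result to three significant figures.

For equal systemic exposure: F × D_ev = D_iv
D_ev = D_iv / F = 20 / 0.111 = 180.18 mg

D_buccal = 180 mg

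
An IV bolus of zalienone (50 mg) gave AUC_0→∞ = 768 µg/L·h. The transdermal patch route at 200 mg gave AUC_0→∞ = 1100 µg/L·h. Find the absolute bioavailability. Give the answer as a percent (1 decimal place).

F = 35.8%

F = (AUC_ev / D_ev) / (AUC_iv / D_iv)
  = (1100/200) / (768/50)
  = 5.5 / 15.36 = 0.3581
  = 35.81%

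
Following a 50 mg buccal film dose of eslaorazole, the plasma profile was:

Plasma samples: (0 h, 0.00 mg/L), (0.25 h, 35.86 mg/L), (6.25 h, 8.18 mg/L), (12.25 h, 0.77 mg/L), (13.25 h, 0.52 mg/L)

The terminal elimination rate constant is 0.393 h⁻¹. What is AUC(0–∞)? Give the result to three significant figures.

Trapezoidal AUC_0→13.25:
  [0→0.25]: (0.00+35.86)/2 × 0.25 = 4.4825
  [0.25→6.25]: (35.86+8.18)/2 × 6 = 132.12
  [6.25→12.25]: (8.18+0.77)/2 × 6 = 26.85
  [12.25→13.25]: (0.77+0.52)/2 × 1 = 0.645
  Sum = 164.0975 mg/L·h
Extrapolated tail: C_last / k_e = 0.52 / 0.393 = 1.323
AUC_0→∞ = 164.0975 + 1.323 = 165.4205 mg/L·h

AUC = 165 mg/L·h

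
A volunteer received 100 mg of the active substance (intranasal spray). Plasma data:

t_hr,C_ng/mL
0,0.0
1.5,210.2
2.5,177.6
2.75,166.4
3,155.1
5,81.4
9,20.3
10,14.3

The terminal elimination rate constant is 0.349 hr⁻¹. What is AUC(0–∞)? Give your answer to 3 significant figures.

AUC = 933 ng/mL·hr

Trapezoidal AUC_0→10:
  [0→1.5]: (0.0+210.2)/2 × 1.5 = 157.65
  [1.5→2.5]: (210.2+177.6)/2 × 1 = 193.9
  [2.5→2.75]: (177.6+166.4)/2 × 0.25 = 43.0
  [2.75→3]: (166.4+155.1)/2 × 0.25 = 40.1875
  [3→5]: (155.1+81.4)/2 × 2 = 236.5
  [5→9]: (81.4+20.3)/2 × 4 = 203.4
  [9→10]: (20.3+14.3)/2 × 1 = 17.3
  Sum = 891.9375 ng/mL·hr
Extrapolated tail: C_last / k_e = 14.3 / 0.349 = 40.974
AUC_0→∞ = 891.9375 + 40.974 = 932.9115 ng/mL·hr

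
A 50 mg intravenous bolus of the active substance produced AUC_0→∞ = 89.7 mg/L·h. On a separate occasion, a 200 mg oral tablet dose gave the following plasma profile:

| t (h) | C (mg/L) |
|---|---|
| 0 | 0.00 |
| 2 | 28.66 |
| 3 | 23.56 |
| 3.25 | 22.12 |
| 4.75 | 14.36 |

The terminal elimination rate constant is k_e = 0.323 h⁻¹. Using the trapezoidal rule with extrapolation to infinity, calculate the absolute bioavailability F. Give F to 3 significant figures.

Trapezoidal AUC_0→4.75 (oral tablet):
  [0→2]: (0.00+28.66)/2 × 2 = 28.66
  [2→3]: (28.66+23.56)/2 × 1 = 26.11
  [3→3.25]: (23.56+22.12)/2 × 0.25 = 5.71
  [3.25→4.75]: (22.12+14.36)/2 × 1.5 = 27.36
  Sum = 87.84 mg/L·h
Tail: C_last/k_e = 14.36/0.323 = 44.458
AUC_0→∞ (oral tablet) = 87.84 + 44.458 = 132.298 mg/L·h
F = (AUC_ev/D_ev)/(AUC_iv/D_iv) = (132.298/200)/(89.7/50) = 0.66149/1.794 = 0.3687

F = 0.369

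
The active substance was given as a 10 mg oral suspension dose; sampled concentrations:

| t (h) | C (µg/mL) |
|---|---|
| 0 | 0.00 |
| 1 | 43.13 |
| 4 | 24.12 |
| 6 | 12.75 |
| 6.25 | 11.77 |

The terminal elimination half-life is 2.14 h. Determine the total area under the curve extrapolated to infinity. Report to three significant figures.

Trapezoidal AUC_0→6.25:
  [0→1]: (0.00+43.13)/2 × 1 = 21.565
  [1→4]: (43.13+24.12)/2 × 3 = 100.875
  [4→6]: (24.12+12.75)/2 × 2 = 36.87
  [6→6.25]: (12.75+11.77)/2 × 0.25 = 3.065
  Sum = 162.375 µg/mL·h
k_e = ln2 / t½ = 0.693147 / 2.14 = 0.3239 h^-1
Extrapolated tail: C_last / k_e = 11.77 / 0.3239 = 36.338
AUC_0→∞ = 162.375 + 36.338 = 198.713 µg/mL·h

AUC = 199 µg/mL·h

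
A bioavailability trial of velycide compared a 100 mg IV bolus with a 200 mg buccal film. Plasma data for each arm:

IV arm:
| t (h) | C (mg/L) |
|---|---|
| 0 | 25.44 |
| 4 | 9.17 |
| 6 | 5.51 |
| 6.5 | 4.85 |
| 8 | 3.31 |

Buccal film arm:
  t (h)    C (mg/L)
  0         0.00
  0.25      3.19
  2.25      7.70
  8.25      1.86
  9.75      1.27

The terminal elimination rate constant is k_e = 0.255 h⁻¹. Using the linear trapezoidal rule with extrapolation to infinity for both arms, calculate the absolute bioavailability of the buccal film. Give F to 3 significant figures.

Trapezoidal AUC_0→8 (IV):
  [0→4]: (25.44+9.17)/2 × 4 = 69.22
  [4→6]: (9.17+5.51)/2 × 2 = 14.68
  [6→6.5]: (5.51+4.85)/2 × 0.5 = 2.59
  [6.5→8]: (4.85+3.31)/2 × 1.5 = 6.12
  Sum = 92.61 mg/L·h
IV tail: 3.31/0.255 = 12.980; AUC_iv,0→∞ = 92.61 + 12.980 = 105.59 mg/L·h
Trapezoidal AUC_0→9.75 (buccal film):
  [0→0.25]: (0.00+3.19)/2 × 0.25 = 0.39875
  [0.25→2.25]: (3.19+7.70)/2 × 2 = 10.89
  [2.25→8.25]: (7.70+1.86)/2 × 6 = 28.68
  [8.25→9.75]: (1.86+1.27)/2 × 1.5 = 2.3475
  Sum = 42.31625 mg/L·h
buccal film tail: 1.27/0.255 = 4.980; AUC_ev,0→∞ = 42.31625 + 4.980 = 47.29625 mg/L·h
F = (AUC_ev/D_ev)/(AUC_iv/D_iv) = (47.29625/200)/(105.59/100) = 0.23648125/1.0559 = 0.2240

F = 0.224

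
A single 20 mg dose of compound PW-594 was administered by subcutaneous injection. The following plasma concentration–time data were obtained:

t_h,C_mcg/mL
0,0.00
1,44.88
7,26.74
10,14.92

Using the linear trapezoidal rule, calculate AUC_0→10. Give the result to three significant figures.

Trapezoidal AUC_0→10:
  [0→1]: (0.00+44.88)/2 × 1 = 22.44
  [1→7]: (44.88+26.74)/2 × 6 = 214.86
  [7→10]: (26.74+14.92)/2 × 3 = 62.49
  Sum = 299.79 mcg/mL·h

AUC = 300 mcg/mL·h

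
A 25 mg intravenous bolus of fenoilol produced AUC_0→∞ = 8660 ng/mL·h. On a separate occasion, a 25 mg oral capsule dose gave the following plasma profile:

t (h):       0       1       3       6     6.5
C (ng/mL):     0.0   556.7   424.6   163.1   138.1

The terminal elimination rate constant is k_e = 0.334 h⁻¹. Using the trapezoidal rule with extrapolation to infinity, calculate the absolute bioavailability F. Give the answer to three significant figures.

F = 0.304

Trapezoidal AUC_0→6.5 (oral capsule):
  [0→1]: (0.0+556.7)/2 × 1 = 278.35
  [1→3]: (556.7+424.6)/2 × 2 = 981.3
  [3→6]: (424.6+163.1)/2 × 3 = 881.55
  [6→6.5]: (163.1+138.1)/2 × 0.5 = 75.3
  Sum = 2216.5 ng/mL·h
Tail: C_last/k_e = 138.1/0.334 = 413.473
AUC_0→∞ (oral capsule) = 2216.5 + 413.473 = 2629.973 ng/mL·h
F = (AUC_ev/D_ev)/(AUC_iv/D_iv) = (2629.973/25)/(8660/25) = 105.19892/346.4 = 0.3037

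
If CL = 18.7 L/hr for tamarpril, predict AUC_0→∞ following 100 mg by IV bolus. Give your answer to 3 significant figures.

AUC_0→∞ = Dose_iv / CL
        = 100 / 18.7 = 5.34759 mg/L·hr

AUC = 5.35 mg/L·hr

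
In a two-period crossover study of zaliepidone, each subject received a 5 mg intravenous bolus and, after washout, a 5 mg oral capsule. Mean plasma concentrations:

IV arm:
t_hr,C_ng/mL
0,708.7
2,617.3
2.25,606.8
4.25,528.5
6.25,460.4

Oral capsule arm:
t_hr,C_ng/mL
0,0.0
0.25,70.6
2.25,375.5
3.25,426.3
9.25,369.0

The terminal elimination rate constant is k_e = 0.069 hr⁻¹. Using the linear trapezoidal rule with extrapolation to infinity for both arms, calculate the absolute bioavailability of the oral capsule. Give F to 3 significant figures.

F = 0.836

Trapezoidal AUC_0→6.25 (IV):
  [0→2]: (708.7+617.3)/2 × 2 = 1326.0
  [2→2.25]: (617.3+606.8)/2 × 0.25 = 153.0125
  [2.25→4.25]: (606.8+528.5)/2 × 2 = 1135.3
  [4.25→6.25]: (528.5+460.4)/2 × 2 = 988.9
  Sum = 3603.2125 ng/mL·hr
IV tail: 460.4/0.069 = 6672.464; AUC_iv,0→∞ = 3603.2125 + 6672.464 = 10275.6765 ng/mL·hr
Trapezoidal AUC_0→9.25 (oral capsule):
  [0→0.25]: (0.0+70.6)/2 × 0.25 = 8.825
  [0.25→2.25]: (70.6+375.5)/2 × 2 = 446.1
  [2.25→3.25]: (375.5+426.3)/2 × 1 = 400.9
  [3.25→9.25]: (426.3+369.0)/2 × 6 = 2385.9
  Sum = 3241.725 ng/mL·hr
oral capsule tail: 369.0/0.069 = 5347.826; AUC_ev,0→∞ = 3241.725 + 5347.826 = 8589.551 ng/mL·hr
F = (AUC_ev/D_ev)/(AUC_iv/D_iv) = (8589.551/5)/(10275.6765/5) = 1717.9102/2055.1353 = 0.8359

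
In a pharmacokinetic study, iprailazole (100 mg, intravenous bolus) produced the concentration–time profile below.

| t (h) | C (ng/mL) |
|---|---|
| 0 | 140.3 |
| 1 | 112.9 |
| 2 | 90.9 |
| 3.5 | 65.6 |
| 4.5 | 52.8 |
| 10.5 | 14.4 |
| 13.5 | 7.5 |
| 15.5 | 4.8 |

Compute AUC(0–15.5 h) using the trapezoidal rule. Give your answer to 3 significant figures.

AUC = 652 ng/mL·h

Trapezoidal AUC_0→15.5:
  [0→1]: (140.3+112.9)/2 × 1 = 126.6
  [1→2]: (112.9+90.9)/2 × 1 = 101.9
  [2→3.5]: (90.9+65.6)/2 × 1.5 = 117.375
  [3.5→4.5]: (65.6+52.8)/2 × 1 = 59.2
  [4.5→10.5]: (52.8+14.4)/2 × 6 = 201.6
  [10.5→13.5]: (14.4+7.5)/2 × 3 = 32.85
  [13.5→15.5]: (7.5+4.8)/2 × 2 = 12.3
  Sum = 651.825 ng/mL·h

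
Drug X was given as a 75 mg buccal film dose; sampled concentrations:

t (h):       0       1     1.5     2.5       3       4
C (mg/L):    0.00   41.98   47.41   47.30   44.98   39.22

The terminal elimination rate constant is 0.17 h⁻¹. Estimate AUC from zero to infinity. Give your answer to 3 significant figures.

Trapezoidal AUC_0→4:
  [0→1]: (0.00+41.98)/2 × 1 = 20.99
  [1→1.5]: (41.98+47.41)/2 × 0.5 = 22.3475
  [1.5→2.5]: (47.41+47.30)/2 × 1 = 47.355
  [2.5→3]: (47.30+44.98)/2 × 0.5 = 23.07
  [3→4]: (44.98+39.22)/2 × 1 = 42.1
  Sum = 155.8625 mg/L·h
Extrapolated tail: C_last / k_e = 39.22 / 0.17 = 230.706
AUC_0→∞ = 155.8625 + 230.706 = 386.5685 mg/L·h

AUC = 387 mg/L·h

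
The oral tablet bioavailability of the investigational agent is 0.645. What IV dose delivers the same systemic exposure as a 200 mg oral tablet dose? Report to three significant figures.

Systemic exposure from an extravascular dose = F × D_ev, so the equivalent IV dose is F × D_ev.
D_iv = F × D_ev = 0.645 × 200 = 129 mg

D_iv = 129 mg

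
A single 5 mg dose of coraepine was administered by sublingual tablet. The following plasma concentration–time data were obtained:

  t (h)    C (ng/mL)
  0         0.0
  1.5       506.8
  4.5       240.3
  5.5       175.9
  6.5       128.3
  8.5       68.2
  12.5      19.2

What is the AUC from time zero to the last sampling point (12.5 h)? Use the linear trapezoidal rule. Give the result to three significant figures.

AUC = 2230 ng/mL·h

Trapezoidal AUC_0→12.5:
  [0→1.5]: (0.0+506.8)/2 × 1.5 = 380.1
  [1.5→4.5]: (506.8+240.3)/2 × 3 = 1120.65
  [4.5→5.5]: (240.3+175.9)/2 × 1 = 208.1
  [5.5→6.5]: (175.9+128.3)/2 × 1 = 152.1
  [6.5→8.5]: (128.3+68.2)/2 × 2 = 196.5
  [8.5→12.5]: (68.2+19.2)/2 × 4 = 174.8
  Sum = 2232.25 ng/mL·h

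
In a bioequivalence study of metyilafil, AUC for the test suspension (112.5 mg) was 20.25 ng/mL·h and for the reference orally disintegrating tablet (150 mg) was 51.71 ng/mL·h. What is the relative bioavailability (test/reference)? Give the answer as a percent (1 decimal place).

F_rel = 52.2%

F_rel = (AUC_test/D_test) / (AUC_ref/D_ref)
      = (20.25/112.5) / (51.71/150)
      = 0.18 / 0.344733 = 0.5221 = 52.21%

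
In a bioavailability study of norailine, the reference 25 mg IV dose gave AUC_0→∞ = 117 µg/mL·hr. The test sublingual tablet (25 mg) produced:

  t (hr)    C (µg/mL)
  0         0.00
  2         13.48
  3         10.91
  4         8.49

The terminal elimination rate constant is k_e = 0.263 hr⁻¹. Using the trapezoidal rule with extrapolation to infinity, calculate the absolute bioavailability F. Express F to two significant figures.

Trapezoidal AUC_0→4 (sublingual tablet):
  [0→2]: (0.00+13.48)/2 × 2 = 13.48
  [2→3]: (13.48+10.91)/2 × 1 = 12.195
  [3→4]: (10.91+8.49)/2 × 1 = 9.7
  Sum = 35.375 µg/mL·hr
Tail: C_last/k_e = 8.49/0.263 = 32.281
AUC_0→∞ (sublingual tablet) = 35.375 + 32.281 = 67.656 µg/mL·hr
F = (AUC_ev/D_ev)/(AUC_iv/D_iv) = (67.656/25)/(117/25) = 2.70624/4.68 = 0.5783

F = 0.58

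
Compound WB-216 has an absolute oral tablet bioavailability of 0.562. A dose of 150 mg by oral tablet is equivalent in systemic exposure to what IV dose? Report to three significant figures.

Systemic exposure from an extravascular dose = F × D_ev, so the equivalent IV dose is F × D_ev.
D_iv = F × D_ev = 0.562 × 150 = 84.3 mg

D_iv = 84.3 mg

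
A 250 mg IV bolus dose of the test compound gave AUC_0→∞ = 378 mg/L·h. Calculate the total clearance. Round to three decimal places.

CL = 0.661 L/h

CL = Dose_iv / AUC_0→∞
   = 250 / 378 = 0.661376 L/h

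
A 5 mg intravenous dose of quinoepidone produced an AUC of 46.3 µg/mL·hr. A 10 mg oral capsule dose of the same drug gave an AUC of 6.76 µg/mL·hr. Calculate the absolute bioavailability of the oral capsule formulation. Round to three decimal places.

F = 0.073

F = (AUC_ev / D_ev) / (AUC_iv / D_iv)
  = (6.76/10) / (46.3/5)
  = 0.676 / 9.26 = 0.0730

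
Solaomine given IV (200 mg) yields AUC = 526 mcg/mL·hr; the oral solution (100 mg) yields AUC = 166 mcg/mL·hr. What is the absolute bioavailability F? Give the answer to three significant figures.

F = (AUC_ev / D_ev) / (AUC_iv / D_iv)
  = (166/100) / (526/200)
  = 1.66 / 2.63 = 0.6312

F = 0.631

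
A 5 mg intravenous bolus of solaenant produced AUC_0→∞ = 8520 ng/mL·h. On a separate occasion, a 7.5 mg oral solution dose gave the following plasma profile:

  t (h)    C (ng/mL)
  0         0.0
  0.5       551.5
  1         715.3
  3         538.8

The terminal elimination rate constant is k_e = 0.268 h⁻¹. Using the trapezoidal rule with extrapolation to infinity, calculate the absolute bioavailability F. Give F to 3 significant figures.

F = 0.291

Trapezoidal AUC_0→3 (oral solution):
  [0→0.5]: (0.0+551.5)/2 × 0.5 = 137.875
  [0.5→1]: (551.5+715.3)/2 × 0.5 = 316.7
  [1→3]: (715.3+538.8)/2 × 2 = 1254.1
  Sum = 1708.675 ng/mL·h
Tail: C_last/k_e = 538.8/0.268 = 2010.448
AUC_0→∞ (oral solution) = 1708.675 + 2010.448 = 3719.123 ng/mL·h
F = (AUC_ev/D_ev)/(AUC_iv/D_iv) = (3719.123/7.5)/(8520/5) = 495.883/1704 = 0.2910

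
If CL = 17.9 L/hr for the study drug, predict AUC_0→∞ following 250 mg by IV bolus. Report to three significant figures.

AUC_0→∞ = Dose_iv / CL
        = 250 / 17.9 = 13.9665 mg/L·hr

AUC = 14.0 mg/L·hr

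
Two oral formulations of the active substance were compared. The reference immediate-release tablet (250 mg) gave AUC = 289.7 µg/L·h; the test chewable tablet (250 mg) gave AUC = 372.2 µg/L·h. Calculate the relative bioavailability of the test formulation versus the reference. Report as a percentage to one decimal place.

F_rel = (AUC_test/D_test) / (AUC_ref/D_ref)
      = (372.2/250) / (289.7/250)
      = 1.4888 / 1.1588 = 1.2848 = 128.48%

F_rel = 128.5%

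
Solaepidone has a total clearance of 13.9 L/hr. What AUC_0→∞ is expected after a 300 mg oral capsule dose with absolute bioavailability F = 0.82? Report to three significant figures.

AUC = 17.7 mg/L·hr

AUC_0→∞ = F × Dose / CL
        = 0.82 × 300 / 13.9 = 17.6978 mg/L·hr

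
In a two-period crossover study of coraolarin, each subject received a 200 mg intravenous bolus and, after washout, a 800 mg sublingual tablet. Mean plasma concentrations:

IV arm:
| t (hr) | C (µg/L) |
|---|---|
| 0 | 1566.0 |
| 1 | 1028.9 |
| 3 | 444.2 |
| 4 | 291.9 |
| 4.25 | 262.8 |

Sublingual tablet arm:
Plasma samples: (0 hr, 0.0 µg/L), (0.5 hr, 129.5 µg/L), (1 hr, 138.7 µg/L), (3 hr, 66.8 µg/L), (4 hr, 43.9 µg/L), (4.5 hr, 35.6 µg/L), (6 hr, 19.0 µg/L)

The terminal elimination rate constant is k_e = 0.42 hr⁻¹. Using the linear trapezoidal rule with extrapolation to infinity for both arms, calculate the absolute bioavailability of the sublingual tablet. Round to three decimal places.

Trapezoidal AUC_0→4.25 (IV):
  [0→1]: (1566.0+1028.9)/2 × 1 = 1297.45
  [1→3]: (1028.9+444.2)/2 × 2 = 1473.1
  [3→4]: (444.2+291.9)/2 × 1 = 368.05
  [4→4.25]: (291.9+262.8)/2 × 0.25 = 69.3375
  Sum = 3207.9375 µg/L·hr
IV tail: 262.8/0.42 = 625.714; AUC_iv,0→∞ = 3207.9375 + 625.714 = 3833.6515 µg/L·hr
Trapezoidal AUC_0→6 (sublingual tablet):
  [0→0.5]: (0.0+129.5)/2 × 0.5 = 32.375
  [0.5→1]: (129.5+138.7)/2 × 0.5 = 67.05
  [1→3]: (138.7+66.8)/2 × 2 = 205.5
  [3→4]: (66.8+43.9)/2 × 1 = 55.35
  [4→4.5]: (43.9+35.6)/2 × 0.5 = 19.875
  [4.5→6]: (35.6+19.0)/2 × 1.5 = 40.95
  Sum = 421.1 µg/L·hr
sublingual tablet tail: 19.0/0.42 = 45.238; AUC_ev,0→∞ = 421.1 + 45.238 = 466.338 µg/L·hr
F = (AUC_ev/D_ev)/(AUC_iv/D_iv) = (466.338/800)/(3833.6515/200) = 0.5829225/19.1683 = 0.0304

F = 0.030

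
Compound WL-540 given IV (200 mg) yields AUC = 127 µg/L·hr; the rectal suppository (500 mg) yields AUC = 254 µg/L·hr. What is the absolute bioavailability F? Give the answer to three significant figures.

F = (AUC_ev / D_ev) / (AUC_iv / D_iv)
  = (254/500) / (127/200)
  = 0.508 / 0.635 = 0.8000

F = 0.800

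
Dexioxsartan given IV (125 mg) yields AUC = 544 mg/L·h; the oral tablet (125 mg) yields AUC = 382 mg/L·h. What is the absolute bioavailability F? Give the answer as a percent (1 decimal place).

F = (AUC_ev / D_ev) / (AUC_iv / D_iv)
  = (382/125) / (544/125)
  = 3.056 / 4.352 = 0.7022
  = 70.22%

F = 70.2%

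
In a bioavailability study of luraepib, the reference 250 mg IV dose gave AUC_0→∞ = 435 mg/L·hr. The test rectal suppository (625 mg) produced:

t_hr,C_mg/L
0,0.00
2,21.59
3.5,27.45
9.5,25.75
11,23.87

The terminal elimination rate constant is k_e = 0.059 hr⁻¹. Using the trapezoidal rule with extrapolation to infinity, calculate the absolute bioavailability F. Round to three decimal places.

F = 0.607

Trapezoidal AUC_0→11 (rectal suppository):
  [0→2]: (0.00+21.59)/2 × 2 = 21.59
  [2→3.5]: (21.59+27.45)/2 × 1.5 = 36.78
  [3.5→9.5]: (27.45+25.75)/2 × 6 = 159.6
  [9.5→11]: (25.75+23.87)/2 × 1.5 = 37.215
  Sum = 255.185 mg/L·hr
Tail: C_last/k_e = 23.87/0.059 = 404.576
AUC_0→∞ (rectal suppository) = 255.185 + 404.576 = 659.761 mg/L·hr
F = (AUC_ev/D_ev)/(AUC_iv/D_iv) = (659.761/625)/(435/250) = 1.0556176/1.74 = 0.6067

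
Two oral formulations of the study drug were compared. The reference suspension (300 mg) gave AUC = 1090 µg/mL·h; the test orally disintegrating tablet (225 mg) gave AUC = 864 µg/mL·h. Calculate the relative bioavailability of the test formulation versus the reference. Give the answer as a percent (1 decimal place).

F_rel = 105.7%

F_rel = (AUC_test/D_test) / (AUC_ref/D_ref)
      = (864/225) / (1090/300)
      = 3.84 / 3.63333 = 1.0569 = 105.69%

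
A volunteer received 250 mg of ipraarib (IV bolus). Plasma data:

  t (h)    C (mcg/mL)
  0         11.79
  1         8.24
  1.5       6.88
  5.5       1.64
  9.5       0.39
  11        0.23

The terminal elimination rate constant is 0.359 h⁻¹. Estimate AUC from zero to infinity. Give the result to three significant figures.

AUC = 36.0 mcg/mL·h

Trapezoidal AUC_0→11:
  [0→1]: (11.79+8.24)/2 × 1 = 10.015
  [1→1.5]: (8.24+6.88)/2 × 0.5 = 3.78
  [1.5→5.5]: (6.88+1.64)/2 × 4 = 17.04
  [5.5→9.5]: (1.64+0.39)/2 × 4 = 4.06
  [9.5→11]: (0.39+0.23)/2 × 1.5 = 0.465
  Sum = 35.36 mcg/mL·h
Extrapolated tail: C_last / k_e = 0.23 / 0.359 = 0.641
AUC_0→∞ = 35.36 + 0.641 = 36.001 mcg/mL·h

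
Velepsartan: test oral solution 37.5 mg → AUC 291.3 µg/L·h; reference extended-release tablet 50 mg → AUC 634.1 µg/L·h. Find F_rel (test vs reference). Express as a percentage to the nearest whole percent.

F_rel = 61%

F_rel = (AUC_test/D_test) / (AUC_ref/D_ref)
      = (291.3/37.5) / (634.1/50)
      = 7.768 / 12.682 = 0.6125 = 61.25%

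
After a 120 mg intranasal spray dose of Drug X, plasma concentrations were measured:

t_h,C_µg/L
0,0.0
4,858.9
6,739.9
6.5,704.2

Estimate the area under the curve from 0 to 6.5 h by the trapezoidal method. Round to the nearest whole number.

AUC = 3678 µg/L·h

Trapezoidal AUC_0→6.5:
  [0→4]: (0.0+858.9)/2 × 4 = 1717.8
  [4→6]: (858.9+739.9)/2 × 2 = 1598.8
  [6→6.5]: (739.9+704.2)/2 × 0.5 = 361.025
  Sum = 3677.625 µg/L·h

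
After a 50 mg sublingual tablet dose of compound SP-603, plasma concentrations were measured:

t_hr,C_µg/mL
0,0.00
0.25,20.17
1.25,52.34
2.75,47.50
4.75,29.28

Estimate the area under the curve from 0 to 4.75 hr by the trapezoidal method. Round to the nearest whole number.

Trapezoidal AUC_0→4.75:
  [0→0.25]: (0.00+20.17)/2 × 0.25 = 2.52125
  [0.25→1.25]: (20.17+52.34)/2 × 1 = 36.255
  [1.25→2.75]: (52.34+47.50)/2 × 1.5 = 74.88
  [2.75→4.75]: (47.50+29.28)/2 × 2 = 76.78
  Sum = 190.43625 µg/mL·hr

AUC = 190 µg/mL·hr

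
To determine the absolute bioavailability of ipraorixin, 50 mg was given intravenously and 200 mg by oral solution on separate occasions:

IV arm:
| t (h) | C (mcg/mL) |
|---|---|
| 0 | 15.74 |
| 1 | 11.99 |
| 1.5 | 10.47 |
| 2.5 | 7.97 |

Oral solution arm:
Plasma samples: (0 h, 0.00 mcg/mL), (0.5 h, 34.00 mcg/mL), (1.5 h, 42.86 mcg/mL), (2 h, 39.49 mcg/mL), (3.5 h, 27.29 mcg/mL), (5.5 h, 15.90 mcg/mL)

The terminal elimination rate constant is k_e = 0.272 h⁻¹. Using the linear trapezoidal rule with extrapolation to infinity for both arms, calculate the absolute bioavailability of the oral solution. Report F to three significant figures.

Trapezoidal AUC_0→2.5 (IV):
  [0→1]: (15.74+11.99)/2 × 1 = 13.865
  [1→1.5]: (11.99+10.47)/2 × 0.5 = 5.615
  [1.5→2.5]: (10.47+7.97)/2 × 1 = 9.22
  Sum = 28.7 mcg/mL·h
IV tail: 7.97/0.272 = 29.301; AUC_iv,0→∞ = 28.7 + 29.301 = 58.001 mcg/mL·h
Trapezoidal AUC_0→5.5 (oral solution):
  [0→0.5]: (0.00+34.00)/2 × 0.5 = 8.5
  [0.5→1.5]: (34.00+42.86)/2 × 1 = 38.43
  [1.5→2]: (42.86+39.49)/2 × 0.5 = 20.5875
  [2→3.5]: (39.49+27.29)/2 × 1.5 = 50.085
  [3.5→5.5]: (27.29+15.90)/2 × 2 = 43.19
  Sum = 160.7925 mcg/mL·h
oral solution tail: 15.90/0.272 = 58.456; AUC_ev,0→∞ = 160.7925 + 58.456 = 219.2485 mcg/mL·h
F = (AUC_ev/D_ev)/(AUC_iv/D_iv) = (219.2485/200)/(58.001/50) = 1.0962425/1.16002 = 0.9450

F = 0.945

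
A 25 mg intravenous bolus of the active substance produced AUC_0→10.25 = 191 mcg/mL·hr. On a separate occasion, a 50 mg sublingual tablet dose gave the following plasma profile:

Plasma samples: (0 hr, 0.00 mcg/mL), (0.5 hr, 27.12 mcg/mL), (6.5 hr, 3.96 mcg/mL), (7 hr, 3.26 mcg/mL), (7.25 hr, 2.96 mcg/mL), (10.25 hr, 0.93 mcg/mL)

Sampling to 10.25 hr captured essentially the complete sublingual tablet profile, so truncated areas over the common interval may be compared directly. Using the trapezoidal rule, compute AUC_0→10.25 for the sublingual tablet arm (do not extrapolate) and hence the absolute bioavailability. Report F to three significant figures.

Trapezoidal AUC_0→10.25 (sublingual tablet):
  [0→0.5]: (0.00+27.12)/2 × 0.5 = 6.78
  [0.5→6.5]: (27.12+3.96)/2 × 6 = 93.24
  [6.5→7]: (3.96+3.26)/2 × 0.5 = 1.805
  [7→7.25]: (3.26+2.96)/2 × 0.25 = 0.7775
  [7.25→10.25]: (2.96+0.93)/2 × 3 = 5.835
  Sum = 108.4375 mcg/mL·hr
F = (AUC_ev/D_ev)/(AUC_iv/D_iv) = (108.4375/50)/(191/25) = 2.16875/7.64 = 0.2839

F = 0.284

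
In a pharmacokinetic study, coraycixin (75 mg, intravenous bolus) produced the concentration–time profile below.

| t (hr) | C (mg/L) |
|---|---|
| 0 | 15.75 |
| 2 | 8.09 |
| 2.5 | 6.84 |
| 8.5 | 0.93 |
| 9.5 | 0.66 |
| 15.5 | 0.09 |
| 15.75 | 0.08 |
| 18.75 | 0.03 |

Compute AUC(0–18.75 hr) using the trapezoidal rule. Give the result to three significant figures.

Trapezoidal AUC_0→18.75:
  [0→2]: (15.75+8.09)/2 × 2 = 23.84
  [2→2.5]: (8.09+6.84)/2 × 0.5 = 3.7325
  [2.5→8.5]: (6.84+0.93)/2 × 6 = 23.31
  [8.5→9.5]: (0.93+0.66)/2 × 1 = 0.795
  [9.5→15.5]: (0.66+0.09)/2 × 6 = 2.25
  [15.5→15.75]: (0.09+0.08)/2 × 0.25 = 0.02125
  [15.75→18.75]: (0.08+0.03)/2 × 3 = 0.165
  Sum = 54.11375 mg/L·hr

AUC = 54.1 mg/L·hr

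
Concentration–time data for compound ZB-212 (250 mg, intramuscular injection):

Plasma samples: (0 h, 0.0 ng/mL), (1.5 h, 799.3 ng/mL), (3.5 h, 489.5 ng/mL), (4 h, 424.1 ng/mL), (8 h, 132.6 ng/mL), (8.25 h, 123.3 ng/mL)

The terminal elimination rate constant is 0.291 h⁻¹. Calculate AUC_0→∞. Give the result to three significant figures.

Trapezoidal AUC_0→8.25:
  [0→1.5]: (0.0+799.3)/2 × 1.5 = 599.475
  [1.5→3.5]: (799.3+489.5)/2 × 2 = 1288.8
  [3.5→4]: (489.5+424.1)/2 × 0.5 = 228.4
  [4→8]: (424.1+132.6)/2 × 4 = 1113.4
  [8→8.25]: (132.6+123.3)/2 × 0.25 = 31.9875
  Sum = 3262.0625 ng/mL·h
Extrapolated tail: C_last / k_e = 123.3 / 0.291 = 423.711
AUC_0→∞ = 3262.0625 + 423.711 = 3685.7735 ng/mL·h

AUC = 3690 ng/mL·h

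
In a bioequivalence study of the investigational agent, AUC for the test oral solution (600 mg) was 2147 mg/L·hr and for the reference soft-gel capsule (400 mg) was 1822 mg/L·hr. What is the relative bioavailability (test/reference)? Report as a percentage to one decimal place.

F_rel = 78.6%

F_rel = (AUC_test/D_test) / (AUC_ref/D_ref)
      = (2147/600) / (1822/400)
      = 3.57833 / 4.555 = 0.7856 = 78.56%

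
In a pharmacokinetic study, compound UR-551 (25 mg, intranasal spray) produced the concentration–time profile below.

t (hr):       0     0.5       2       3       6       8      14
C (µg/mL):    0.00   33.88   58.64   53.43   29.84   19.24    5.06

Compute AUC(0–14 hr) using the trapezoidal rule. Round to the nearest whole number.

Trapezoidal AUC_0→14:
  [0→0.5]: (0.00+33.88)/2 × 0.5 = 8.47
  [0.5→2]: (33.88+58.64)/2 × 1.5 = 69.39
  [2→3]: (58.64+53.43)/2 × 1 = 56.035
  [3→6]: (53.43+29.84)/2 × 3 = 124.905
  [6→8]: (29.84+19.24)/2 × 2 = 49.08
  [8→14]: (19.24+5.06)/2 × 6 = 72.9
  Sum = 380.78 µg/mL·hr

AUC = 381 µg/mL·hr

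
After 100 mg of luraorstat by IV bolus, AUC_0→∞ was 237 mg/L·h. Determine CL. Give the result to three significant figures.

CL = Dose_iv / AUC_0→∞
   = 100 / 237 = 0.421941 L/h

CL = 0.422 L/h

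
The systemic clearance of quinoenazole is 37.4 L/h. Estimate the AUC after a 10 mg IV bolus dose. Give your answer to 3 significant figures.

AUC_0→∞ = Dose_iv / CL
        = 10 / 37.4 = 0.26738 mg/L·h

AUC = 0.267 mg/L·h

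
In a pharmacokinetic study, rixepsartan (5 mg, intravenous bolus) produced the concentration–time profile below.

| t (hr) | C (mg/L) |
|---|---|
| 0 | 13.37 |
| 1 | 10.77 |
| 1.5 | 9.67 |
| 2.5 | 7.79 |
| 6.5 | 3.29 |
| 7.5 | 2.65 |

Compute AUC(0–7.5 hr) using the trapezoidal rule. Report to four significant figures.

AUC = 51.04 mg/L·hr

Trapezoidal AUC_0→7.5:
  [0→1]: (13.37+10.77)/2 × 1 = 12.07
  [1→1.5]: (10.77+9.67)/2 × 0.5 = 5.11
  [1.5→2.5]: (9.67+7.79)/2 × 1 = 8.73
  [2.5→6.5]: (7.79+3.29)/2 × 4 = 22.16
  [6.5→7.5]: (3.29+2.65)/2 × 1 = 2.97
  Sum = 51.04 mg/L·hr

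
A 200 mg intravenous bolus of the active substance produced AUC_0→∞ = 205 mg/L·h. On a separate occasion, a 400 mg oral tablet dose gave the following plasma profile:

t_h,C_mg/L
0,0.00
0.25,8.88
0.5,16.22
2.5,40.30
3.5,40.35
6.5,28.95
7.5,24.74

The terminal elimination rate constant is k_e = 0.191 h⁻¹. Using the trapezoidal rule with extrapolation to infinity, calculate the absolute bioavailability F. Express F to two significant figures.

F = 0.88

Trapezoidal AUC_0→7.5 (oral tablet):
  [0→0.25]: (0.00+8.88)/2 × 0.25 = 1.11
  [0.25→0.5]: (8.88+16.22)/2 × 0.25 = 3.1375
  [0.5→2.5]: (16.22+40.30)/2 × 2 = 56.52
  [2.5→3.5]: (40.30+40.35)/2 × 1 = 40.325
  [3.5→6.5]: (40.35+28.95)/2 × 3 = 103.95
  [6.5→7.5]: (28.95+24.74)/2 × 1 = 26.845
  Sum = 231.8875 mg/L·h
Tail: C_last/k_e = 24.74/0.191 = 129.529
AUC_0→∞ (oral tablet) = 231.8875 + 129.529 = 361.4165 mg/L·h
F = (AUC_ev/D_ev)/(AUC_iv/D_iv) = (361.4165/400)/(205/200) = 0.90354125/1.025 = 0.8815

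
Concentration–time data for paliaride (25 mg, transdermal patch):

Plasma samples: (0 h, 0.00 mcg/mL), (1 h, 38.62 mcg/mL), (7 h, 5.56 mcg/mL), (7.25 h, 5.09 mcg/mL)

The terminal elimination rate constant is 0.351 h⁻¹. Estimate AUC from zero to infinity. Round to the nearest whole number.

AUC = 168 mcg/mL·h

Trapezoidal AUC_0→7.25:
  [0→1]: (0.00+38.62)/2 × 1 = 19.31
  [1→7]: (38.62+5.56)/2 × 6 = 132.54
  [7→7.25]: (5.56+5.09)/2 × 0.25 = 1.33125
  Sum = 153.18125 mcg/mL·h
Extrapolated tail: C_last / k_e = 5.09 / 0.351 = 14.501
AUC_0→∞ = 153.18125 + 14.501 = 167.68225 mcg/mL·h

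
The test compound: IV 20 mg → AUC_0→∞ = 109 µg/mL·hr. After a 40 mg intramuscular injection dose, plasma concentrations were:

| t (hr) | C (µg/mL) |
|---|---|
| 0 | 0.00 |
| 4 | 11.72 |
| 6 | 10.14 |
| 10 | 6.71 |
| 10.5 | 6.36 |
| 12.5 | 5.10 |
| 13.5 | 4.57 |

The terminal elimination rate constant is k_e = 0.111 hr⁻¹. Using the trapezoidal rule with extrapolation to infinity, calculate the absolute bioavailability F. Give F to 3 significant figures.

Trapezoidal AUC_0→13.5 (intramuscular injection):
  [0→4]: (0.00+11.72)/2 × 4 = 23.44
  [4→6]: (11.72+10.14)/2 × 2 = 21.86
  [6→10]: (10.14+6.71)/2 × 4 = 33.7
  [10→10.5]: (6.71+6.36)/2 × 0.5 = 3.2675
  [10.5→12.5]: (6.36+5.10)/2 × 2 = 11.46
  [12.5→13.5]: (5.10+4.57)/2 × 1 = 4.835
  Sum = 98.5625 µg/mL·hr
Tail: C_last/k_e = 4.57/0.111 = 41.171
AUC_0→∞ (intramuscular injection) = 98.5625 + 41.171 = 139.7335 µg/mL·hr
F = (AUC_ev/D_ev)/(AUC_iv/D_iv) = (139.7335/40)/(109/20) = 3.4933375/5.45 = 0.6410

F = 0.641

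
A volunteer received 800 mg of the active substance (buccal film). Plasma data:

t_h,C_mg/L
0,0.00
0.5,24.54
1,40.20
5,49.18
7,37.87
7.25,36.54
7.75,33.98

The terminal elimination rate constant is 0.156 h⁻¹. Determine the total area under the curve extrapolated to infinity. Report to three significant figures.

Trapezoidal AUC_0→7.75:
  [0→0.5]: (0.00+24.54)/2 × 0.5 = 6.135
  [0.5→1]: (24.54+40.20)/2 × 0.5 = 16.185
  [1→5]: (40.20+49.18)/2 × 4 = 178.76
  [5→7]: (49.18+37.87)/2 × 2 = 87.05
  [7→7.25]: (37.87+36.54)/2 × 0.25 = 9.30125
  [7.25→7.75]: (36.54+33.98)/2 × 0.5 = 17.63
  Sum = 315.06125 mg/L·h
Extrapolated tail: C_last / k_e = 33.98 / 0.156 = 217.821
AUC_0→∞ = 315.06125 + 217.821 = 532.88225 mg/L·h

AUC = 533 mg/L·h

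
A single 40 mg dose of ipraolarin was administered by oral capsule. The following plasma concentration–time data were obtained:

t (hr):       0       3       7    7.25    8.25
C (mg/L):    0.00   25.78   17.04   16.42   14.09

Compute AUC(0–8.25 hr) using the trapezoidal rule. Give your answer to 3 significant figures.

Trapezoidal AUC_0→8.25:
  [0→3]: (0.00+25.78)/2 × 3 = 38.67
  [3→7]: (25.78+17.04)/2 × 4 = 85.64
  [7→7.25]: (17.04+16.42)/2 × 0.25 = 4.1825
  [7.25→8.25]: (16.42+14.09)/2 × 1 = 15.255
  Sum = 143.7475 mg/L·hr

AUC = 144 mg/L·hr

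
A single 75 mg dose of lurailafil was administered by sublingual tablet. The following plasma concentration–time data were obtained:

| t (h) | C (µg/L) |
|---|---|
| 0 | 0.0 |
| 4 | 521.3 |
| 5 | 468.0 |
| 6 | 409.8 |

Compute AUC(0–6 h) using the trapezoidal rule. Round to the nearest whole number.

AUC = 1976 µg/L·h

Trapezoidal AUC_0→6:
  [0→4]: (0.0+521.3)/2 × 4 = 1042.6
  [4→5]: (521.3+468.0)/2 × 1 = 494.65
  [5→6]: (468.0+409.8)/2 × 1 = 438.9
  Sum = 1976.15 µg/L·h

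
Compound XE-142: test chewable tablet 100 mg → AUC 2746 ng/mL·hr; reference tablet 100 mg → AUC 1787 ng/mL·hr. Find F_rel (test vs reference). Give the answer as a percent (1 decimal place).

F_rel = (AUC_test/D_test) / (AUC_ref/D_ref)
      = (2746/100) / (1787/100)
      = 27.46 / 17.87 = 1.5367 = 153.67%

F_rel = 153.7%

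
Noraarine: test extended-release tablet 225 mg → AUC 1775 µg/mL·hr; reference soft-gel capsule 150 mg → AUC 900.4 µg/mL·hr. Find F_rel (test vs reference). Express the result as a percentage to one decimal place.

F_rel = (AUC_test/D_test) / (AUC_ref/D_ref)
      = (1775/225) / (900.4/150)
      = 7.88889 / 6.00267 = 1.3142 = 131.42%

F_rel = 131.4%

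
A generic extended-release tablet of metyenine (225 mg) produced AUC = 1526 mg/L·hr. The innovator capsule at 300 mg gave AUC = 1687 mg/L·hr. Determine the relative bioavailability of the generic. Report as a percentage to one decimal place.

F_rel = 120.6%

F_rel = (AUC_test/D_test) / (AUC_ref/D_ref)
      = (1526/225) / (1687/300)
      = 6.78222 / 5.62333 = 1.2061 = 120.61%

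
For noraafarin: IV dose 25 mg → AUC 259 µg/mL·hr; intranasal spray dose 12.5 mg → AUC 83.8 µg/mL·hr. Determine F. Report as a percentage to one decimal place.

F = 64.7%

F = (AUC_ev / D_ev) / (AUC_iv / D_iv)
  = (83.8/12.5) / (259/25)
  = 6.704 / 10.36 = 0.6471
  = 64.71%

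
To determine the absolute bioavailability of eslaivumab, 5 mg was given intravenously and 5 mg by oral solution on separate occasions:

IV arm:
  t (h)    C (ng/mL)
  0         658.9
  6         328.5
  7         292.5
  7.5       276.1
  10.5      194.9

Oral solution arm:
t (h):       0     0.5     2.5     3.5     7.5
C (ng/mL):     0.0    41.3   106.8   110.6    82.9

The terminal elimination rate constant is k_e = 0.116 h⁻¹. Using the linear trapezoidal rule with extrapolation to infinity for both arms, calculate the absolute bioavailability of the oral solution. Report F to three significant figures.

Trapezoidal AUC_0→10.5 (IV):
  [0→6]: (658.9+328.5)/2 × 6 = 2962.2
  [6→7]: (328.5+292.5)/2 × 1 = 310.5
  [7→7.5]: (292.5+276.1)/2 × 0.5 = 142.15
  [7.5→10.5]: (276.1+194.9)/2 × 3 = 706.5
  Sum = 4121.35 ng/mL·h
IV tail: 194.9/0.116 = 1680.172; AUC_iv,0→∞ = 4121.35 + 1680.172 = 5801.522 ng/mL·h
Trapezoidal AUC_0→7.5 (oral solution):
  [0→0.5]: (0.0+41.3)/2 × 0.5 = 10.325
  [0.5→2.5]: (41.3+106.8)/2 × 2 = 148.1
  [2.5→3.5]: (106.8+110.6)/2 × 1 = 108.7
  [3.5→7.5]: (110.6+82.9)/2 × 4 = 387.0
  Sum = 654.125 ng/mL·h
oral solution tail: 82.9/0.116 = 714.655; AUC_ev,0→∞ = 654.125 + 714.655 = 1368.78 ng/mL·h
F = (AUC_ev/D_ev)/(AUC_iv/D_iv) = (1368.78/5)/(5801.522/5) = 273.756/1160.3044 = 0.2359

F = 0.236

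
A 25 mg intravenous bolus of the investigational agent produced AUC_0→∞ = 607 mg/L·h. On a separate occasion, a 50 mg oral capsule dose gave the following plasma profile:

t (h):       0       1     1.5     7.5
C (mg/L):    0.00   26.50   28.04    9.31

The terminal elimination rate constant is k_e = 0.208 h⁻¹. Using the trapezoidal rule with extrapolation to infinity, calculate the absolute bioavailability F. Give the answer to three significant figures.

Trapezoidal AUC_0→7.5 (oral capsule):
  [0→1]: (0.00+26.50)/2 × 1 = 13.25
  [1→1.5]: (26.50+28.04)/2 × 0.5 = 13.635
  [1.5→7.5]: (28.04+9.31)/2 × 6 = 112.05
  Sum = 138.935 mg/L·h
Tail: C_last/k_e = 9.31/0.208 = 44.760
AUC_0→∞ (oral capsule) = 138.935 + 44.760 = 183.695 mg/L·h
F = (AUC_ev/D_ev)/(AUC_iv/D_iv) = (183.695/50)/(607/25) = 3.6739/24.28 = 0.1513

F = 0.151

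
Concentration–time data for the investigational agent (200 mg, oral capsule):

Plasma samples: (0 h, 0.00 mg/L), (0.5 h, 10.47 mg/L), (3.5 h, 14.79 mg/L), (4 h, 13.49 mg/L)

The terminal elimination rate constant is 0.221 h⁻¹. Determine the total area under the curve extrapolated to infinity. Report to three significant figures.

AUC = 109 mg/L·h

Trapezoidal AUC_0→4:
  [0→0.5]: (0.00+10.47)/2 × 0.5 = 2.6175
  [0.5→3.5]: (10.47+14.79)/2 × 3 = 37.89
  [3.5→4]: (14.79+13.49)/2 × 0.5 = 7.07
  Sum = 47.5775 mg/L·h
Extrapolated tail: C_last / k_e = 13.49 / 0.221 = 61.041
AUC_0→∞ = 47.5775 + 61.041 = 108.6185 mg/L·h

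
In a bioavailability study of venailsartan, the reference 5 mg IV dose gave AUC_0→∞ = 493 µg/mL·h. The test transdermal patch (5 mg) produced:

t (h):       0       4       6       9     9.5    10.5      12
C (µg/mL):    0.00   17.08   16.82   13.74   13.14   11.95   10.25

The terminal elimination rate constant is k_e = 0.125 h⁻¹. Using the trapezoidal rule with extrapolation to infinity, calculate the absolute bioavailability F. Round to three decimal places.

Trapezoidal AUC_0→12 (transdermal patch):
  [0→4]: (0.00+17.08)/2 × 4 = 34.16
  [4→6]: (17.08+16.82)/2 × 2 = 33.9
  [6→9]: (16.82+13.74)/2 × 3 = 45.84
  [9→9.5]: (13.74+13.14)/2 × 0.5 = 6.72
  [9.5→10.5]: (13.14+11.95)/2 × 1 = 12.545
  [10.5→12]: (11.95+10.25)/2 × 1.5 = 16.65
  Sum = 149.815 µg/mL·h
Tail: C_last/k_e = 10.25/0.125 = 82.000
AUC_0→∞ (transdermal patch) = 149.815 + 82.000 = 231.815 µg/mL·h
F = (AUC_ev/D_ev)/(AUC_iv/D_iv) = (231.815/5)/(493/5) = 46.363/98.6 = 0.4702

F = 0.470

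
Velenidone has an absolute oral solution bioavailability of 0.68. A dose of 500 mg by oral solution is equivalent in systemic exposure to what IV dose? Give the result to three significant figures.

D_iv = 340 mg

Systemic exposure from an extravascular dose = F × D_ev, so the equivalent IV dose is F × D_ev.
D_iv = F × D_ev = 0.68 × 500 = 340 mg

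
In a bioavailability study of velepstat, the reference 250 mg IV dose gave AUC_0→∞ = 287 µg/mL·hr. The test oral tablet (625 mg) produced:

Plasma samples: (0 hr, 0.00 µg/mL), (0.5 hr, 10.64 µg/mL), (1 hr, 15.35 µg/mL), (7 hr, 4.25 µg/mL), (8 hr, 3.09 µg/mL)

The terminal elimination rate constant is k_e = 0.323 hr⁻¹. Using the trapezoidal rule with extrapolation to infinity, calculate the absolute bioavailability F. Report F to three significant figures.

Trapezoidal AUC_0→8 (oral tablet):
  [0→0.5]: (0.00+10.64)/2 × 0.5 = 2.66
  [0.5→1]: (10.64+15.35)/2 × 0.5 = 6.4975
  [1→7]: (15.35+4.25)/2 × 6 = 58.8
  [7→8]: (4.25+3.09)/2 × 1 = 3.67
  Sum = 71.6275 µg/mL·hr
Tail: C_last/k_e = 3.09/0.323 = 9.567
AUC_0→∞ (oral tablet) = 71.6275 + 9.567 = 81.1945 µg/mL·hr
F = (AUC_ev/D_ev)/(AUC_iv/D_iv) = (81.1945/625)/(287/250) = 0.1299112/1.148 = 0.1132

F = 0.113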